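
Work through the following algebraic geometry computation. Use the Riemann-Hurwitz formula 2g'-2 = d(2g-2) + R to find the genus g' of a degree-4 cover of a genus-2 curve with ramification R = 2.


Riemann-Hurwitz formula: 2g' - 2 = d(2g - 2) + R
Given: d = 4, g = 2, R = 2
2g' - 2 = 4*(2*2 - 2) + 2
2g' - 2 = 4*2 + 2
2g' - 2 = 8 + 2 = 10
2g' = 12
g' = 6

6


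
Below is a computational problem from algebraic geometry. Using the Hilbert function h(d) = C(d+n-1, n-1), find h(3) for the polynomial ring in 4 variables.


The Hilbert function for the polynomial ring in 4 variables is:
h(d) = C(d+n-1, n-1)
h(3) = C(3+4-1, 4-1) = C(6, 3)
= 6! / (3! * 3!)
= 20

20


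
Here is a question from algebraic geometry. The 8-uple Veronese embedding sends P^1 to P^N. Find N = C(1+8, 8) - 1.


The Veronese embedding v_d: P^n -> P^N maps each point to all
degree-d monomials in n+1 homogeneous coordinates.
N = C(n+d, d) - 1
N = C(1+8, 8) - 1
N = C(9, 8) - 1
C(9, 8) = 9
N = 9 - 1 = 8

8


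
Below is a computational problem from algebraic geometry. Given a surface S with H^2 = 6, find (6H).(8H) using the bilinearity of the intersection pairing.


Using bilinearity of the intersection pairing on a surface S:
(aH).(bH) = ab * (H.H)
We have H^2 = 6.
D.E = (6H).(8H) = 6*8*6
= 48*6
= 288

288


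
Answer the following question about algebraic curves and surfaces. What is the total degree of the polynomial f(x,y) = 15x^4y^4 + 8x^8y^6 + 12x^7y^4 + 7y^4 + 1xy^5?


Examine each term for its total degree (sum of exponents).
  Term '15x^4y^4' has total degree 4+4 = 8.
  Term '8x^8y^6' has total degree 8+6 = 14.
  Term '12x^7y^4' has total degree 7+4 = 11.
  Term '7y^4' has total degree 0+4 = 4.
  Term '1xy^5' has total degree 1+5 = 6.
The maximum total degree among all terms is 14.

14


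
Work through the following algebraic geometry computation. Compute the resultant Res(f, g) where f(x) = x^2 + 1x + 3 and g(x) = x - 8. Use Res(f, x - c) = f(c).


For Res(f, x - c), we evaluate f at x = c.
f(8) = 8^2 + 1*8 + 3
= 64 + 8 + 3
= 72 + 3 = 75
Res(f, g) = 75

75


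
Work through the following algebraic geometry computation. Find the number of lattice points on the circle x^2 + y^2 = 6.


Systematically check integer values of x where x^2 <= 6.
For each valid x, check if 6 - x^2 is a perfect square.
Total integer solutions found: 0

0


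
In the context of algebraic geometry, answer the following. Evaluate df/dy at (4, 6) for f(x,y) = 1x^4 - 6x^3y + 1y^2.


df/dy = (-6)*x^3 + 2*1*y^1
At (4,6): (-6)*4^3 + 2*1*6^1
= -384 + 12
= -372

-372


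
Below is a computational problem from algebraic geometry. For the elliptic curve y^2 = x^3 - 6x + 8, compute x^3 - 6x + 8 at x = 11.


Compute x^3 - 6x + 8 at x = 11:
x^3 = 11^3 = 1331
(-6)*x = (-6)*11 = -66
Sum: 1331 - 66 + 8 = 1273

1273


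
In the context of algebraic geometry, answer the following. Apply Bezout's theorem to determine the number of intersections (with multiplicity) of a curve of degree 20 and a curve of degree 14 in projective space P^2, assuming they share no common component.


Bezout's theorem states the intersection count equals the product of degrees.
Intersection count = 20 * 14 = 280

280


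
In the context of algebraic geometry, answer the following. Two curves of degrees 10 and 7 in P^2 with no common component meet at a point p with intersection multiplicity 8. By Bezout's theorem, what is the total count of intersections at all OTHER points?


By Bezout's theorem, the total intersection number is d1 * d2.
Total = 10 * 7 = 70
Intersection multiplicity at p = 8
Remaining intersections = 70 - 8 = 62

62


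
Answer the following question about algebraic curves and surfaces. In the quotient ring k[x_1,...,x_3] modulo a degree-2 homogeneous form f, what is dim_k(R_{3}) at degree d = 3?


For R = k[x_1,...,x_n]/(f) with f homogeneous of degree e:
The Hilbert series is (1 - t^e)/(1 - t)^n.
So h(d) = C(d+n-1, n-1) - C(d-e+n-1, n-1) for d >= e.
With n=3, e=2, d=3:
C(3+3-1, 3-1) = C(5, 2) = 10
C(3-2+3-1, 3-1) = C(3, 2) = 3
h(3) = 10 - 3 = 7

7


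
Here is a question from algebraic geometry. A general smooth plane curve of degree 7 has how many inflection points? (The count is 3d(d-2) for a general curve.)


For a general smooth plane curve C of degree d, the inflection points are
the intersection of C with its Hessian curve, which has degree 3(d-2).
By Bezout, the total intersection number is d * 3(d-2) = 7 * 15 = 105.
For a general curve every flex is ordinary, so each contributes
multiplicity 1 to C·Hess(C), and the number of distinct inflection
points is 3d(d-2).
Inflection points = 3*7*(7-2) = 3*7*5 = 105

105


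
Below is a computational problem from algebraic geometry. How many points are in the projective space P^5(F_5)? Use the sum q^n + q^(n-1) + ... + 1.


P^5(F_5) has (q^(n+1) - 1)/(q - 1) points.
= 5^5 + 5^4 + 5^3 + 5^2 + 5^1 + 5^0
= 3125 + 625 + 125 + 25 + 5 + 1
= 3906

3906


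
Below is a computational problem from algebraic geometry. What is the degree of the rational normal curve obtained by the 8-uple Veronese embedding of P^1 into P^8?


The rational normal curve in P^8 is the image of P^1 under the 8-uple Veronese.
A general hyperplane in P^8 pulls back to a degree-8 form on P^1, which has 8 zeros,
so the curve meets a general hyperplane in 8 points. Degree = 8.

8


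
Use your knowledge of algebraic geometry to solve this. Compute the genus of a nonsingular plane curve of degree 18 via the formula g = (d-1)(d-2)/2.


Using the genus formula for smooth plane curves:
g = (d-1)(d-2)/2
g = (18-1)(18-2)/2
g = 17*16/2
g = 272/2 = 136

136


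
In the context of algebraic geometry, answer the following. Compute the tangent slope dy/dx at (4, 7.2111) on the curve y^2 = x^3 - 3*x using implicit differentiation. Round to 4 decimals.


Using implicit differentiation of y^2 = x^3 - 3*x:
2y * dy/dx = 3x^2 - 3
dy/dx = (3x^2 - 3)/(2y)
Numerator: 3*4^2 - 3 = 45
Denominator: 2*7.2111 = 14.4222
dy/dx = 45/14.4222 = 3.1202

3.1202


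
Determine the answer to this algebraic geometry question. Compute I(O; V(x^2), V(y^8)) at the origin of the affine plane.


The intersection multiplicity of V(x^a) and V(y^b) at the origin is:
I(O; V(x^2), V(y^8)) = dim_k(k[x,y]/(x^2, y^8))
A basis for k[x,y]/(x^2, y^8) is the set of monomials x^i * y^j
where 0 <= i < 2 and 0 <= j < 8.
The number of such monomials is 2 * 8 = 16

16


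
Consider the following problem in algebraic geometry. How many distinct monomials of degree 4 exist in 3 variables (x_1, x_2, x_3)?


The number of degree-4 monomials in 3 variables is C(d+n-1, n-1).
= C(4+3-1, 3-1) = C(6, 2)
= 15

15


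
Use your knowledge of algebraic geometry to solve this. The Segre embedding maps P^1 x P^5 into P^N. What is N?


The Segre embedding maps P^m x P^n into P^N via
all products of coordinates from each factor.
N = (m+1)(n+1) - 1
N = (1+1)(5+1) - 1
N = 2*6 - 1
N = 12 - 1 = 11

11


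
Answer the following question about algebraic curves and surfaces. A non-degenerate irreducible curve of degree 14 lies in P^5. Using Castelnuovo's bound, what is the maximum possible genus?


Castelnuovo's bound: write d - 1 = m(r-1) + epsilon with 0 <= epsilon < r-1.
d - 1 = 14 - 1 = 13
r - 1 = 5 - 1 = 4
13 = 3*4 + 1, so m = 3, epsilon = 1
pi(d, r) = m(m-1)(r-1)/2 + m*epsilon
= 3*2*4/2 + 3*1
= 24/2 + 3
= 12 + 3 = 15

15


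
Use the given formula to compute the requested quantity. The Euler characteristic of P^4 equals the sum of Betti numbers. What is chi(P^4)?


The complex projective space P^4 has one cell in each even real dimension 0, 2, ..., 8.
The cohomology groups are H^{2k}(P^4) = Z for k = 0,...,4, and 0 otherwise.
Euler characteristic = sum of Betti numbers = 1 per even-dimensional cohomology group.
chi(P^4) = 4 + 1 = 5

5


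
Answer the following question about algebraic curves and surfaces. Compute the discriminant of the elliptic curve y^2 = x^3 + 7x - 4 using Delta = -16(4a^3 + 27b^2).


Compute each component:
4a^3 = 4*7^3 = 4*343 = 1372
27b^2 = 27*(-4)^2 = 27*16 = 432
4a^3 + 27b^2 = 1372 + 432 = 1804
Delta = -16*1804 = -28864

-28864


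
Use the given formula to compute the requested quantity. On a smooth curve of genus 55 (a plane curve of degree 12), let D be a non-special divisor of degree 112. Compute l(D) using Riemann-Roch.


First, compute the genus of a smooth plane curve of degree 12:
g = (d-1)(d-2)/2 = (12-1)(12-2)/2 = 55
For a non-special divisor D (i.e., h^1(D) = 0), Riemann-Roch gives:
l(D) = deg(D) - g + 1
Since deg(D) = 112 >= 2g - 1 = 109, D is non-special.
l(D) = 112 - 55 + 1 = 58

58


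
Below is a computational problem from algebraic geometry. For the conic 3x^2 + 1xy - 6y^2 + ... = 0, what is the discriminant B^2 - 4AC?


The discriminant of a conic Ax^2 + Bxy + Cy^2 + ... = 0 is B^2 - 4AC.
B^2 = 1^2 = 1
4AC = 4*3*(-6) = -72
Discriminant = 1 + 72 = 73

73


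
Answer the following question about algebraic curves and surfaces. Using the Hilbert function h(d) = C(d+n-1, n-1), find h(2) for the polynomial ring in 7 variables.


The Hilbert function for the polynomial ring in 7 variables is:
h(d) = C(d+n-1, n-1)
h(2) = C(2+7-1, 7-1) = C(8, 6)
= 8! / (6! * 2!)
= 28

28


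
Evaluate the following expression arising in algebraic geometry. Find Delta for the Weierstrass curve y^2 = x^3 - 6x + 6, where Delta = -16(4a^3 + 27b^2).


Compute each component:
4a^3 = 4*(-6)^3 = 4*(-216) = -864
27b^2 = 27*6^2 = 27*36 = 972
4a^3 + 27b^2 = -864 + 972 = 108
Delta = -16*108 = -1728

-1728


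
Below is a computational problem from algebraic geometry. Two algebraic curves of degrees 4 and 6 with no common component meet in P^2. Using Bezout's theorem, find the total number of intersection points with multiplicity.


Bezout's theorem states the intersection count equals the product of degrees.
Intersection count = 4 * 6 = 24

24


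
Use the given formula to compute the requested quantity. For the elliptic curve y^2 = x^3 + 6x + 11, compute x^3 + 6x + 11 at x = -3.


Compute x^3 + 6x + 11 at x = -3:
x^3 = (-3)^3 = -27
6*x = 6*(-3) = -18
Sum: -27 - 18 + 11 = -34

-34


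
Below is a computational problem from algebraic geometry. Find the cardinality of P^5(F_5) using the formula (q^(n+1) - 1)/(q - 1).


P^5(F_5) has (q^(n+1) - 1)/(q - 1) points.
= 5^5 + 5^4 + 5^3 + 5^2 + 5^1 + 5^0
= 3125 + 625 + 125 + 25 + 5 + 1
= 3906

3906


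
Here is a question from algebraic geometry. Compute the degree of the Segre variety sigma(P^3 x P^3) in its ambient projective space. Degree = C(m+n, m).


The degree of the Segre variety P^3 x P^3 is C(m+n, m).
= C(6, 3)
= 20

20


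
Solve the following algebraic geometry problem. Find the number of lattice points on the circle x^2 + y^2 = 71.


Systematically check integer values of x where x^2 <= 71.
For each valid x, check if 71 - x^2 is a perfect square.
Total integer solutions found: 0

0


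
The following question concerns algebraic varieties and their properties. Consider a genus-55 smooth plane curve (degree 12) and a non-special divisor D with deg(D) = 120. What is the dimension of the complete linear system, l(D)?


First, compute the genus of a smooth plane curve of degree 12:
g = (d-1)(d-2)/2 = (12-1)(12-2)/2 = 55
For a non-special divisor D (i.e., h^1(D) = 0), Riemann-Roch gives:
l(D) = deg(D) - g + 1
Since deg(D) = 120 >= 2g - 1 = 109, D is non-special.
l(D) = 120 - 55 + 1 = 66

66


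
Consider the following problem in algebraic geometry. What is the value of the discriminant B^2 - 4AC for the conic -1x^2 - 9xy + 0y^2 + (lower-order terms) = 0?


The discriminant of a conic Ax^2 + Bxy + Cy^2 + ... = 0 is B^2 - 4AC.
B^2 = (-9)^2 = 81
4AC = 4*(-1)*0 = 0
Discriminant = 81 + 0 = 81

81


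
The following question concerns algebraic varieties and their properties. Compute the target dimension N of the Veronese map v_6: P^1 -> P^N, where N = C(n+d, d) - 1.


The Veronese embedding v_d: P^n -> P^N maps each point to all
degree-d monomials in n+1 homogeneous coordinates.
N = C(n+d, d) - 1
N = C(1+6, 6) - 1
N = C(7, 6) - 1
C(7, 6) = 7
N = 7 - 1 = 6

6


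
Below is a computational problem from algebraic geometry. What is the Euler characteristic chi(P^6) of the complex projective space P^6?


The complex projective space P^6 has one cell in each even real dimension 0, 2, ..., 12.
The cohomology groups are H^{2k}(P^6) = Z for k = 0,...,6, and 0 otherwise.
Euler characteristic = sum of Betti numbers = 1 per even-dimensional cohomology group.
chi(P^6) = 6 + 1 = 7

7


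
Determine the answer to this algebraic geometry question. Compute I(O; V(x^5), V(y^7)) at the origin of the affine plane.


The intersection multiplicity of V(x^a) and V(y^b) at the origin is:
I(O; V(x^5), V(y^7)) = dim_k(k[x,y]/(x^5, y^7))
A basis for k[x,y]/(x^5, y^7) is the set of monomials x^i * y^j
where 0 <= i < 5 and 0 <= j < 7.
The number of such monomials is 5 * 7 = 35

35


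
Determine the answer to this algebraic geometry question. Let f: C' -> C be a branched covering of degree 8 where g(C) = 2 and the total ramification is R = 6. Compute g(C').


Riemann-Hurwitz formula: 2g' - 2 = d(2g - 2) + R
Given: d = 8, g = 2, R = 6
2g' - 2 = 8*(2*2 - 2) + 6
2g' - 2 = 8*2 + 6
2g' - 2 = 16 + 6 = 22
2g' = 24
g' = 12

12


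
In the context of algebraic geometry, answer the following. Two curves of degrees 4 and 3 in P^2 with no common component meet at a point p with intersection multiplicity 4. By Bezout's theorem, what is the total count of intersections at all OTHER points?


By Bezout's theorem, the total intersection number is d1 * d2.
Total = 4 * 3 = 12
Intersection multiplicity at p = 4
Remaining intersections = 12 - 4 = 8

8


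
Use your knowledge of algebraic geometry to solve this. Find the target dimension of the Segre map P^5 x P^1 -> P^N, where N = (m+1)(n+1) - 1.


The Segre embedding maps P^m x P^n into P^N via
all products of coordinates from each factor.
N = (m+1)(n+1) - 1
N = (5+1)(1+1) - 1
N = 6*2 - 1
N = 12 - 1 = 11

11


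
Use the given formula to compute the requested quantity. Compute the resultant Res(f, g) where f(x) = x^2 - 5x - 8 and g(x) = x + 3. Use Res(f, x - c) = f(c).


For Res(f, x - c), we evaluate f at x = c.
f(-3) = (-3)^2 - 5*(-3) - 8
= 9 + 15 - 8
= 24 - 8 = 16
Res(f, g) = 16

16


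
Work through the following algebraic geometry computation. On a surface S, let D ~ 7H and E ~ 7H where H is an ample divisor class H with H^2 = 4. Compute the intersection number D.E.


Using bilinearity of the intersection pairing on a surface S:
(aH).(bH) = ab * (H.H)
We have H^2 = 4.
D.E = (7H).(7H) = 7*7*4
= 49*4
= 196

196


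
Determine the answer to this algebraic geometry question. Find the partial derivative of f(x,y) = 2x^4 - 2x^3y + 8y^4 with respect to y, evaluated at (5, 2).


df/dy = (-2)*x^3 + 4*8*y^3
At (5,2): (-2)*5^3 + 4*8*2^3
= -250 + 256
= 6

6


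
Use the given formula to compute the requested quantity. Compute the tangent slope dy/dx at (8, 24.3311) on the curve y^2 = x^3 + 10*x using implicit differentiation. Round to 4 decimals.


Using implicit differentiation of y^2 = x^3 + 10*x:
2y * dy/dx = 3x^2 + 10
dy/dx = (3x^2 + 10)/(2y)
Numerator: 3*8^2 + 10 = 202
Denominator: 2*24.3311 = 48.6622
dy/dx = 202/48.6622 = 4.1511

4.1511


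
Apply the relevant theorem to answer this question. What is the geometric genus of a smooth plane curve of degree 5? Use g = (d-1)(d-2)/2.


Using the genus formula for smooth plane curves:
g = (d-1)(d-2)/2
g = (5-1)(5-2)/2
g = 4*3/2
g = 12/2 = 6

6


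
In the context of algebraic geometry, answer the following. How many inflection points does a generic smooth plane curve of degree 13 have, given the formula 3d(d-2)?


For a general smooth plane curve C of degree d, the inflection points are
the intersection of C with its Hessian curve, which has degree 3(d-2).
By Bezout, the total intersection number is d * 3(d-2) = 13 * 33 = 429.
For a general curve every flex is ordinary, so each contributes
multiplicity 1 to C·Hess(C), and the number of distinct inflection
points is 3d(d-2).
Inflection points = 3*13*(13-2) = 3*13*11 = 429

429


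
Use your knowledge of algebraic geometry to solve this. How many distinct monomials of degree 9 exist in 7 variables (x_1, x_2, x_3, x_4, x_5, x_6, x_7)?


The number of degree-9 monomials in 7 variables is C(d+n-1, n-1).
= C(9+7-1, 7-1) = C(15, 6)
= 5005

5005


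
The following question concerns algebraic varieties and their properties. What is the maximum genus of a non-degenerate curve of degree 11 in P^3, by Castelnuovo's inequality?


Castelnuovo's bound: write d - 1 = m(r-1) + epsilon with 0 <= epsilon < r-1.
d - 1 = 11 - 1 = 10
r - 1 = 3 - 1 = 2
10 = 5*2 + 0, so m = 5, epsilon = 0
pi(d, r) = m(m-1)(r-1)/2 + m*epsilon
= 5*4*2/2 + 5*0
= 40/2 + 0
= 20 + 0 = 20

20


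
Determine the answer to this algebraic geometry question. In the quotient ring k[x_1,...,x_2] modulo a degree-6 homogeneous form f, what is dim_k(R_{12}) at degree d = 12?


For R = k[x_1,...,x_n]/(f) with f homogeneous of degree e:
The Hilbert series is (1 - t^e)/(1 - t)^n.
So h(d) = C(d+n-1, n-1) - C(d-e+n-1, n-1) for d >= e.
With n=2, e=6, d=12:
C(12+2-1, 2-1) = C(13, 1) = 13
C(12-6+2-1, 2-1) = C(7, 1) = 7
h(12) = 13 - 7 = 6

6


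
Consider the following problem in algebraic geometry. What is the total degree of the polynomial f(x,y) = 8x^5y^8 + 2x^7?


Examine each term for its total degree (sum of exponents).
  Term '8x^5y^8' has total degree 5+8 = 13.
  Term '2x^7' has total degree 7+0 = 7.
The maximum total degree among all terms is 13.

13


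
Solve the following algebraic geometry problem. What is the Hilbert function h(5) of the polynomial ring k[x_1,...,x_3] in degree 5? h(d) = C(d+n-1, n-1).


The Hilbert function for the polynomial ring in 3 variables is:
h(d) = C(d+n-1, n-1)
h(5) = C(5+3-1, 3-1) = C(7, 2)
= 7! / (2! * 5!)
= 21

21


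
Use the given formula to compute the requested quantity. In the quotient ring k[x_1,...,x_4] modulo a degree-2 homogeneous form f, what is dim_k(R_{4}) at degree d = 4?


For R = k[x_1,...,x_n]/(f) with f homogeneous of degree e:
The Hilbert series is (1 - t^e)/(1 - t)^n.
So h(d) = C(d+n-1, n-1) - C(d-e+n-1, n-1) for d >= e.
With n=4, e=2, d=4:
C(4+4-1, 4-1) = C(7, 3) = 35
C(4-2+4-1, 4-1) = C(5, 3) = 10
h(4) = 35 - 10 = 25

25


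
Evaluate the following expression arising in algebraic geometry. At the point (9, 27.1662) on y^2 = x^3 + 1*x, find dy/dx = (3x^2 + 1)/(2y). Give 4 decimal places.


Using implicit differentiation of y^2 = x^3 + 1*x:
2y * dy/dx = 3x^2 + 1
dy/dx = (3x^2 + 1)/(2y)
Numerator: 3*9^2 + 1 = 244
Denominator: 2*27.1662 = 54.3324
dy/dx = 244/54.3324 = 4.4909

4.4909


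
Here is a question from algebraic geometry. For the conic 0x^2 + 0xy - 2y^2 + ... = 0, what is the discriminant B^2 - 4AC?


The discriminant of a conic Ax^2 + Bxy + Cy^2 + ... = 0 is B^2 - 4AC.
B^2 = 0^2 = 0
4AC = 4*0*(-2) = 0
Discriminant = 0 + 0 = 0

0


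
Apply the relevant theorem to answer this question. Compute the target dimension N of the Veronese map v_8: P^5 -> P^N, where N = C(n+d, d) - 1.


The Veronese embedding v_d: P^n -> P^N maps each point to all
degree-d monomials in n+1 homogeneous coordinates.
N = C(n+d, d) - 1
N = C(5+8, 8) - 1
N = C(13, 8) - 1
C(13, 8) = 1287
N = 1287 - 1 = 1286

1286


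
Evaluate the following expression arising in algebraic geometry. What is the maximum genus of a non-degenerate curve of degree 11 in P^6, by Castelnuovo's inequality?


Castelnuovo's bound: write d - 1 = m(r-1) + epsilon with 0 <= epsilon < r-1.
d - 1 = 11 - 1 = 10
r - 1 = 6 - 1 = 5
10 = 2*5 + 0, so m = 2, epsilon = 0
pi(d, r) = m(m-1)(r-1)/2 + m*epsilon
= 2*1*5/2 + 2*0
= 10/2 + 0
= 5 + 0 = 5

5


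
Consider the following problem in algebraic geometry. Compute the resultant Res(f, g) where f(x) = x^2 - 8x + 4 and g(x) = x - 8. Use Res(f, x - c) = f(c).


For Res(f, x - c), we evaluate f at x = c.
f(8) = 8^2 - 8*8 + 4
= 64 - 64 + 4
= 0 + 4 = 4
Res(f, g) = 4

4


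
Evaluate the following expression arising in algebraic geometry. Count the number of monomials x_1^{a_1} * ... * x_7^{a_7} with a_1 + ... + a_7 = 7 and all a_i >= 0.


The number of degree-7 monomials in 7 variables is C(d+n-1, n-1).
= C(7+7-1, 7-1) = C(13, 6)
= 1716

1716


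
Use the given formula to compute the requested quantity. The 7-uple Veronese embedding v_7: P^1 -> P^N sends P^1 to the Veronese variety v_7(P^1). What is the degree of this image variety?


The Veronese variety v_7(P^1) has degree d^r.
d^r = 7^1 = 7

7


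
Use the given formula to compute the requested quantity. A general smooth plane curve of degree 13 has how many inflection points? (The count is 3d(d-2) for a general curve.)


For a general smooth plane curve C of degree d, the inflection points are
the intersection of C with its Hessian curve, which has degree 3(d-2).
By Bezout, the total intersection number is d * 3(d-2) = 13 * 33 = 429.
For a general curve every flex is ordinary, so each contributes
multiplicity 1 to C·Hess(C), and the number of distinct inflection
points is 3d(d-2).
Inflection points = 3*13*(13-2) = 3*13*11 = 429

429


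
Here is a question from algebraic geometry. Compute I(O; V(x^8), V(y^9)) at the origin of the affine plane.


The intersection multiplicity of V(x^a) and V(y^b) at the origin is:
I(O; V(x^8), V(y^9)) = dim_k(k[x,y]/(x^8, y^9))
A basis for k[x,y]/(x^8, y^9) is the set of monomials x^i * y^j
where 0 <= i < 8 and 0 <= j < 9.
The number of such monomials is 8 * 9 = 72

72


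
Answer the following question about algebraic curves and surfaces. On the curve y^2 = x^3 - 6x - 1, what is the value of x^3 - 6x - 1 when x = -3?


Compute x^3 - 6x - 1 at x = -3:
x^3 = (-3)^3 = -27
(-6)*x = (-6)*(-3) = 18
Sum: -27 + 18 - 1 = -10

-10


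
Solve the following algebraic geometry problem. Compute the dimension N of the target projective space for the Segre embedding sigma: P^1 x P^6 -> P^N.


The Segre embedding maps P^m x P^n into P^N via
all products of coordinates from each factor.
N = (m+1)(n+1) - 1
N = (1+1)(6+1) - 1
N = 2*7 - 1
N = 14 - 1 = 13

13


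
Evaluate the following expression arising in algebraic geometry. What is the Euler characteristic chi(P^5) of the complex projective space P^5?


The complex projective space P^5 has one cell in each even real dimension 0, 2, ..., 10.
The cohomology groups are H^{2k}(P^5) = Z for k = 0,...,5, and 0 otherwise.
Euler characteristic = sum of Betti numbers = 1 per even-dimensional cohomology group.
chi(P^5) = 5 + 1 = 6

6


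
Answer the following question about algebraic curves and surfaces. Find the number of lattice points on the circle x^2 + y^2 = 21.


Systematically check integer values of x where x^2 <= 21.
For each valid x, check if 21 - x^2 is a perfect square.
Total integer solutions found: 0

0


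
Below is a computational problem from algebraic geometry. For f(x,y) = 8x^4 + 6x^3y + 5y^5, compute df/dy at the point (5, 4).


df/dy = 6*x^3 + 5*5*y^4
At (5,4): 6*5^3 + 5*5*4^4
= 750 + 6400
= 7150

7150


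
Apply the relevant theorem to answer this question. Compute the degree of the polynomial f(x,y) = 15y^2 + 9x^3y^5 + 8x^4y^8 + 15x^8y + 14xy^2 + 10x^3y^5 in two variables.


Examine each term for its total degree (sum of exponents).
  Term '15y^2' has total degree 0+2 = 2.
  Term '9x^3y^5' has total degree 3+5 = 8.
  Term '8x^4y^8' has total degree 4+8 = 12.
  Term '15x^8y' has total degree 8+1 = 9.
  Term '14xy^2' has total degree 1+2 = 3.
  Term '10x^3y^5' has total degree 3+5 = 8.
The maximum total degree among all terms is 12.

12


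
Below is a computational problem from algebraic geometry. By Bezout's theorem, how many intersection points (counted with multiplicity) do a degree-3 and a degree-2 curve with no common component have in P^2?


Bezout's theorem states the intersection count equals the product of degrees.
Intersection count = 3 * 2 = 6

6


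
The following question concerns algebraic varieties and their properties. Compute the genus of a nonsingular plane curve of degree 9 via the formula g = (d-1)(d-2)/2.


Using the genus formula for smooth plane curves:
g = (d-1)(d-2)/2
g = (9-1)(9-2)/2
g = 8*7/2
g = 56/2 = 28

28


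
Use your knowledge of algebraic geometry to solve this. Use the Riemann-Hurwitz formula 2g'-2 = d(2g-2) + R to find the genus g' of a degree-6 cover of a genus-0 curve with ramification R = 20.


Riemann-Hurwitz formula: 2g' - 2 = d(2g - 2) + R
Given: d = 6, g = 0, R = 20
2g' - 2 = 6*(2*0 - 2) + 20
2g' - 2 = 6*(-2) + 20
2g' - 2 = -12 + 20 = 8
2g' = 10
g' = 5

5


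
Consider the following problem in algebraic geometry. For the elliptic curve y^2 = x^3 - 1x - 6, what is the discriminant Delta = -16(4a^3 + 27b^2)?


Compute each component:
4a^3 = 4*(-1)^3 = 4*(-1) = -4
27b^2 = 27*(-6)^2 = 27*36 = 972
4a^3 + 27b^2 = -4 + 972 = 968
Delta = -16*968 = -15488

-15488


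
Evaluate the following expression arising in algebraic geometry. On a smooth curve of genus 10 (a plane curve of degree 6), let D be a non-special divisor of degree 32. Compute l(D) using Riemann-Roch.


First, compute the genus of a smooth plane curve of degree 6:
g = (d-1)(d-2)/2 = (6-1)(6-2)/2 = 10
For a non-special divisor D (i.e., h^1(D) = 0), Riemann-Roch gives:
l(D) = deg(D) - g + 1
Since deg(D) = 32 >= 2g - 1 = 19, D is non-special.
l(D) = 32 - 10 + 1 = 23

23


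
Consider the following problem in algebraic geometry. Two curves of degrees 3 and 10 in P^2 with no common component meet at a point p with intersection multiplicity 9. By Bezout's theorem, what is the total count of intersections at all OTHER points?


By Bezout's theorem, the total intersection number is d1 * d2.
Total = 3 * 10 = 30
Intersection multiplicity at p = 9
Remaining intersections = 30 - 9 = 21

21


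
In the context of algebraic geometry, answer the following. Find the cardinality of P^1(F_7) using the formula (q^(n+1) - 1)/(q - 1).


P^1(F_7) has (q^(n+1) - 1)/(q - 1) points.
= 7^1 + 7^0
= 7 + 1
= 8

8


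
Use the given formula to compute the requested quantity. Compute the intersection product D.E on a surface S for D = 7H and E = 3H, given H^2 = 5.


Using bilinearity of the intersection pairing on a surface S:
(aH).(bH) = ab * (H.H)
We have H^2 = 5.
D.E = (7H).(3H) = 7*3*5
= 21*5
= 105

105


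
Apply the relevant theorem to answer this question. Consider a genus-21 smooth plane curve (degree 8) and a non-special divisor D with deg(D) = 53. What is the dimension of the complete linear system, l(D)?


First, compute the genus of a smooth plane curve of degree 8:
g = (d-1)(d-2)/2 = (8-1)(8-2)/2 = 21
For a non-special divisor D (i.e., h^1(D) = 0), Riemann-Roch gives:
l(D) = deg(D) - g + 1
Since deg(D) = 53 >= 2g - 1 = 41, D is non-special.
l(D) = 53 - 21 + 1 = 33

33


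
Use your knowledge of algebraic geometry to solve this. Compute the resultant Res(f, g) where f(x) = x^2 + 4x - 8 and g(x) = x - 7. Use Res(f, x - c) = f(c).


For Res(f, x - c), we evaluate f at x = c.
f(7) = 7^2 + 4*7 - 8
= 49 + 28 - 8
= 77 - 8 = 69
Res(f, g) = 69

69


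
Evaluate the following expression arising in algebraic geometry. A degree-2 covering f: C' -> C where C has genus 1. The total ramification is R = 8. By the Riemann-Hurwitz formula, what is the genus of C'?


Riemann-Hurwitz formula: 2g' - 2 = d(2g - 2) + R
Given: d = 2, g = 1, R = 8
2g' - 2 = 2*(2*1 - 2) + 8
2g' - 2 = 2*0 + 8
2g' - 2 = 0 + 8 = 8
2g' = 10
g' = 5

5


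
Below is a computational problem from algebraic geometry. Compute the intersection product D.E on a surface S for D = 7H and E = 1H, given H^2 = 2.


Using bilinearity of the intersection pairing on a surface S:
(aH).(bH) = ab * (H.H)
We have H^2 = 2.
D.E = (7H).(1H) = 7*1*2
= 7*2
= 14

14


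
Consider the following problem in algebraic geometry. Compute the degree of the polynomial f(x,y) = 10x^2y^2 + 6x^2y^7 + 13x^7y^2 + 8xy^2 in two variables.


Examine each term for its total degree (sum of exponents).
  Term '10x^2y^2' has total degree 2+2 = 4.
  Term '6x^2y^7' has total degree 2+7 = 9.
  Term '13x^7y^2' has total degree 7+2 = 9.
  Term '8xy^2' has total degree 1+2 = 3.
The maximum total degree among all terms is 9.

9


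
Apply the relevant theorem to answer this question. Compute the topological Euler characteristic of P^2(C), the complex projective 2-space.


The complex projective space P^2 has one cell in each even real dimension 0, 2, ..., 4.
The cohomology groups are H^{2k}(P^2) = Z for k = 0,...,2, and 0 otherwise.
Euler characteristic = sum of Betti numbers = 1 per even-dimensional cohomology group.
chi(P^2) = 2 + 1 = 3

3


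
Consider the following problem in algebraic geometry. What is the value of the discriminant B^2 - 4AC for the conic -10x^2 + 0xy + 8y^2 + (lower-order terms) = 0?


The discriminant of a conic Ax^2 + Bxy + Cy^2 + ... = 0 is B^2 - 4AC.
B^2 = 0^2 = 0
4AC = 4*(-10)*8 = -320
Discriminant = 0 + 320 = 320

320


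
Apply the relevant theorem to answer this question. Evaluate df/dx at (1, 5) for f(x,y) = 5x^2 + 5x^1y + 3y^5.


df/dx = 2*5*x^1 + 1*5*x^0*y
At (1,5): 2*5*1^1 + 1*5*1^0*5
= 10 + 25
= 35

35


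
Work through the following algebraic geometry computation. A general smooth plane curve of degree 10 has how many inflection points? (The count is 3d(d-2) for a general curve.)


For a general smooth plane curve C of degree d, the inflection points are
the intersection of C with its Hessian curve, which has degree 3(d-2).
By Bezout, the total intersection number is d * 3(d-2) = 10 * 24 = 240.
For a general curve every flex is ordinary, so each contributes
multiplicity 1 to C·Hess(C), and the number of distinct inflection
points is 3d(d-2).
Inflection points = 3*10*(10-2) = 3*10*8 = 240

240


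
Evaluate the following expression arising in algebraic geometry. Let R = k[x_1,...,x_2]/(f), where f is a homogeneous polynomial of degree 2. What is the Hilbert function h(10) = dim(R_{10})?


For R = k[x_1,...,x_n]/(f) with f homogeneous of degree e:
The Hilbert series is (1 - t^e)/(1 - t)^n.
So h(d) = C(d+n-1, n-1) - C(d-e+n-1, n-1) for d >= e.
With n=2, e=2, d=10:
C(10+2-1, 2-1) = C(11, 1) = 11
C(10-2+2-1, 2-1) = C(9, 1) = 9
h(10) = 11 - 9 = 2

2


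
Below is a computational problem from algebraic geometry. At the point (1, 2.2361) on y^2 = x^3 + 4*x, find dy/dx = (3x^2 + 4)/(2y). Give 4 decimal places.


Using implicit differentiation of y^2 = x^3 + 4*x:
2y * dy/dx = 3x^2 + 4
dy/dx = (3x^2 + 4)/(2y)
Numerator: 3*1^2 + 4 = 7
Denominator: 2*2.2361 = 4.4722
dy/dx = 7/4.4722 = 1.5652

1.5652


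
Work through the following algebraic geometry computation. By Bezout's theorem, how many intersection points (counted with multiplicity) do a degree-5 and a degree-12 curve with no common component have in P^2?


Bezout's theorem states the intersection count equals the product of degrees.
Intersection count = 5 * 12 = 60

60


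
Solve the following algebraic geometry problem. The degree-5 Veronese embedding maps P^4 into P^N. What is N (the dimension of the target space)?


The Veronese embedding v_d: P^n -> P^N maps each point to all
degree-d monomials in n+1 homogeneous coordinates.
N = C(n+d, d) - 1
N = C(4+5, 5) - 1
N = C(9, 5) - 1
C(9, 5) = 126
N = 126 - 1 = 125

125


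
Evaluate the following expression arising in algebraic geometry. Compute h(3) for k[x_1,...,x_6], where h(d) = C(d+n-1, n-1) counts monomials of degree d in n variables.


The Hilbert function for the polynomial ring in 6 variables is:
h(d) = C(d+n-1, n-1)
h(3) = C(3+6-1, 6-1) = C(8, 5)
= 8! / (5! * 3!)
= 56

56


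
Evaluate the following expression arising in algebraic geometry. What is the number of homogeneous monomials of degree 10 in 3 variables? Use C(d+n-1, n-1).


The number of degree-10 monomials in 3 variables is C(d+n-1, n-1).
= C(10+3-1, 3-1) = C(12, 2)
= 66

66


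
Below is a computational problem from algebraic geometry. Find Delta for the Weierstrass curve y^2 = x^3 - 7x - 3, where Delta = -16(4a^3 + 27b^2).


Compute each component:
4a^3 = 4*(-7)^3 = 4*(-343) = -1372
27b^2 = 27*(-3)^2 = 27*9 = 243
4a^3 + 27b^2 = -1372 + 243 = -1129
Delta = -16*(-1129) = 18064

18064


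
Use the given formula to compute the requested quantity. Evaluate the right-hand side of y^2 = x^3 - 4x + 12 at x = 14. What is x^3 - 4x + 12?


Compute x^3 - 4x + 12 at x = 14:
x^3 = 14^3 = 2744
(-4)*x = (-4)*14 = -56
Sum: 2744 - 56 + 12 = 2700

2700


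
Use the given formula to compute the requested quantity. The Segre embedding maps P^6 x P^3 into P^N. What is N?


The Segre embedding maps P^m x P^n into P^N via
all products of coordinates from each factor.
N = (m+1)(n+1) - 1
N = (6+1)(3+1) - 1
N = 7*4 - 1
N = 28 - 1 = 27

27


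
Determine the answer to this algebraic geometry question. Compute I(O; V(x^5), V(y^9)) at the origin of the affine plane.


The intersection multiplicity of V(x^a) and V(y^b) at the origin is:
I(O; V(x^5), V(y^9)) = dim_k(k[x,y]/(x^5, y^9))
A basis for k[x,y]/(x^5, y^9) is the set of monomials x^i * y^j
where 0 <= i < 5 and 0 <= j < 9.
The number of such monomials is 5 * 9 = 45

45


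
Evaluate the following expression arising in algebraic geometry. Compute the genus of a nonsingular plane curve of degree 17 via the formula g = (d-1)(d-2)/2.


Using the genus formula for smooth plane curves:
g = (d-1)(d-2)/2
g = (17-1)(17-2)/2
g = 16*15/2
g = 240/2 = 120

120


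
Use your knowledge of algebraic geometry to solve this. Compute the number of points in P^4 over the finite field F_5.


P^4(F_5) has (q^(n+1) - 1)/(q - 1) points.
= 5^4 + 5^3 + 5^2 + 5^1 + 5^0
= 625 + 125 + 25 + 5 + 1
= 781

781


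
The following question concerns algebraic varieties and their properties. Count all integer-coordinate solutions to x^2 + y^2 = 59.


Systematically check integer values of x where x^2 <= 59.
For each valid x, check if 59 - x^2 is a perfect square.
Total integer solutions found: 0

0


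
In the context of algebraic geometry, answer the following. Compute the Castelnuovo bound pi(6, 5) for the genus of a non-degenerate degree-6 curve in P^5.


Castelnuovo's bound: write d - 1 = m(r-1) + epsilon with 0 <= epsilon < r-1.
d - 1 = 6 - 1 = 5
r - 1 = 5 - 1 = 4
5 = 1*4 + 1, so m = 1, epsilon = 1
pi(d, r) = m(m-1)(r-1)/2 + m*epsilon
= 1*0*4/2 + 1*1
= 0/2 + 1
= 0 + 1 = 1

1


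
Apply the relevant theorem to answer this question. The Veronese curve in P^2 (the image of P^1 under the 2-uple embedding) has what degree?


The rational normal curve in P^2 is the image of P^1 under the 2-uple Veronese.
A general hyperplane in P^2 pulls back to a degree-2 form on P^1, which has 2 zeros,
so the curve meets a general hyperplane in 2 points. Degree = 2.

2


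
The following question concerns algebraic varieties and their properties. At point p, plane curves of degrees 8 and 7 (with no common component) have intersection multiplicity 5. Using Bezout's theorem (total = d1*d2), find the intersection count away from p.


By Bezout's theorem, the total intersection number is d1 * d2.
Total = 8 * 7 = 56
Intersection multiplicity at p = 5
Remaining intersections = 56 - 5 = 51

51


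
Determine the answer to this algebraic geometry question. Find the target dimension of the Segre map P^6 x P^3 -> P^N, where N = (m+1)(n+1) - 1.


The Segre embedding maps P^m x P^n into P^N via
all products of coordinates from each factor.
N = (m+1)(n+1) - 1
N = (6+1)(3+1) - 1
N = 7*4 - 1
N = 28 - 1 = 27

27


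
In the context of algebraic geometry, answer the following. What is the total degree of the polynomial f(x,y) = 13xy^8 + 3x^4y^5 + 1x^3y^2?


Examine each term for its total degree (sum of exponents).
  Term '13xy^8' has total degree 1+8 = 9.
  Term '3x^4y^5' has total degree 4+5 = 9.
  Term '1x^3y^2' has total degree 3+2 = 5.
The maximum total degree among all terms is 9.

9


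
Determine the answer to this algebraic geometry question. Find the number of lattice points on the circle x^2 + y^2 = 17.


Systematically check integer values of x where x^2 <= 17.
For each valid x, check if 17 - x^2 is a perfect square.
x=1: 17 - 1 = 16, sqrt = 4 (valid)
x=4: 17 - 16 = 1, sqrt = 1 (valid)
Total integer solutions found: 8

8


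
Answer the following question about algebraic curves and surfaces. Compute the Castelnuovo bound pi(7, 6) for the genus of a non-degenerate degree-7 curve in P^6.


Castelnuovo's bound: write d - 1 = m(r-1) + epsilon with 0 <= epsilon < r-1.
d - 1 = 7 - 1 = 6
r - 1 = 6 - 1 = 5
6 = 1*5 + 1, so m = 1, epsilon = 1
pi(d, r) = m(m-1)(r-1)/2 + m*epsilon
= 1*0*5/2 + 1*1
= 0/2 + 1
= 0 + 1 = 1

1


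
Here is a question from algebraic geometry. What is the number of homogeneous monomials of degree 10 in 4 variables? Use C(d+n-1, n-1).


The number of degree-10 monomials in 4 variables is C(d+n-1, n-1).
= C(10+4-1, 4-1) = C(13, 3)
= 286

286


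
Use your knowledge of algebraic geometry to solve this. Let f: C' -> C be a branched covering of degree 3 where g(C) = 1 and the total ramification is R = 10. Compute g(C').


Riemann-Hurwitz formula: 2g' - 2 = d(2g - 2) + R
Given: d = 3, g = 1, R = 10
2g' - 2 = 3*(2*1 - 2) + 10
2g' - 2 = 3*0 + 10
2g' - 2 = 0 + 10 = 10
2g' = 12
g' = 6

6


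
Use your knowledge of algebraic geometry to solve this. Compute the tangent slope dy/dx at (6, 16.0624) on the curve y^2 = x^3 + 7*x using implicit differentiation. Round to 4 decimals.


Using implicit differentiation of y^2 = x^3 + 7*x:
2y * dy/dx = 3x^2 + 7
dy/dx = (3x^2 + 7)/(2y)
Numerator: 3*6^2 + 7 = 115
Denominator: 2*16.0624 = 32.1248
dy/dx = 115/32.1248 = 3.5798

3.5798


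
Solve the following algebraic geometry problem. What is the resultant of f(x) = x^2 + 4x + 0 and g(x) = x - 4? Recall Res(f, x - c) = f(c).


For Res(f, x - c), we evaluate f at x = c.
f(4) = 4^2 + 4*4 + 0
= 16 + 16 + 0
= 32 + 0 = 32
Res(f, g) = 32

32


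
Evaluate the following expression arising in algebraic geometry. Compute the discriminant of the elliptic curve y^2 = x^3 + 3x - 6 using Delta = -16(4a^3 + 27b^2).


Compute each component:
4a^3 = 4*3^3 = 4*27 = 108
27b^2 = 27*(-6)^2 = 27*36 = 972
4a^3 + 27b^2 = 108 + 972 = 1080
Delta = -16*1080 = -17280

-17280


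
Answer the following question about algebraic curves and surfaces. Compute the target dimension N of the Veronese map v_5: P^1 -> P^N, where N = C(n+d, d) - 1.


The Veronese embedding v_d: P^n -> P^N maps each point to all
degree-d monomials in n+1 homogeneous coordinates.
N = C(n+d, d) - 1
N = C(1+5, 5) - 1
N = C(6, 5) - 1
C(6, 5) = 6
N = 6 - 1 = 5

5


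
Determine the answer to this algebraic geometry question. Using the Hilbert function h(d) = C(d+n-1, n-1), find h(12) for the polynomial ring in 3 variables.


The Hilbert function for the polynomial ring in 3 variables is:
h(d) = C(d+n-1, n-1)
h(12) = C(12+3-1, 3-1) = C(14, 2)
= 14! / (2! * 12!)
= 91

91


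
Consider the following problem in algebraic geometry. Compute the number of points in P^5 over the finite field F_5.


P^5(F_5) has (q^(n+1) - 1)/(q - 1) points.
= 5^5 + 5^4 + 5^3 + 5^2 + 5^1 + 5^0
= 3125 + 625 + 125 + 25 + 5 + 1
= 3906

3906


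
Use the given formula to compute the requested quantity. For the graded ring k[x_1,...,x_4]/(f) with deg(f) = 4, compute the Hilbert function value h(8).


For R = k[x_1,...,x_n]/(f) with f homogeneous of degree e:
The Hilbert series is (1 - t^e)/(1 - t)^n.
So h(d) = C(d+n-1, n-1) - C(d-e+n-1, n-1) for d >= e.
With n=4, e=4, d=8:
C(8+4-1, 4-1) = C(11, 3) = 165
C(8-4+4-1, 4-1) = C(7, 3) = 35
h(8) = 165 - 35 = 130

130


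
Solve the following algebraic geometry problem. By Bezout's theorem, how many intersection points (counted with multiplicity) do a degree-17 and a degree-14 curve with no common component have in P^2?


Bezout's theorem states the intersection count equals the product of degrees.
Intersection count = 17 * 14 = 238

238
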